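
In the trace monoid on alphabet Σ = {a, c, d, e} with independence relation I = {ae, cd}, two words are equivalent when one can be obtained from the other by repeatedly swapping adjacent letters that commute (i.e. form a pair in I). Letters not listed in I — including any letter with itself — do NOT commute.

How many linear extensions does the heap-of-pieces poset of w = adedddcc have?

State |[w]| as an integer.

#0=a has no predecessor
#1=d depends on [0:a]
#2=e depends on [1:d]
#3=d depends on [2:e]
#4=d depends on [3:d]
#5=d depends on [4:d]
#6=c depends on [2:e]
#7=c depends on [6:c]
sources: [0:a]
N(rest) = Σ N(rest − s) over sources s of rest; N(one piece) = 1:
  size 1 → [5]=1  [7]=1
  size 2 → [4,5]=1  [5,7]=2  [6,7]=1
  size 3 → [3,4,5]=1  [4,5,7]=3  [5,6,7]=3
  size 4 → [3,4,5,7]=4  [4,5,6,7]=6
  size 5 → [3,4,5,6,7]=10
  size 6 → [2,3,4,5,6,7]=10
  first=0(a) contributes 10

10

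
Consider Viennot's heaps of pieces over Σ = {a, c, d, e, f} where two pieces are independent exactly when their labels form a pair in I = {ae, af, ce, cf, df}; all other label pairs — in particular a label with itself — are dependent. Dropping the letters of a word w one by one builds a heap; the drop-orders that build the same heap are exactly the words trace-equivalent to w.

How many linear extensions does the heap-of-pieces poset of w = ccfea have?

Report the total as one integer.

10

drop 0:c onto floor
drop 1:c onto {0:c}
drop 2:f onto floor
drop 3:e onto {2:f}
drop 4:a onto {1:c}
ground layer = {0:c, 2:f}
drop-orders for the pieces not yet dropped (sum over which currently-grounded one goes next):
  1 to go: {3} 1  {4} 1
  2 to go: {1,4} 1  {2,3} 1  {3,4} 2
  3 to go: {0,1,4} 1  {1,3,4} 3  {2,3,4} 3
  if 0:c drops first: 6 orders
  if 2:f drops first: 4 orders
heap linearizations: 10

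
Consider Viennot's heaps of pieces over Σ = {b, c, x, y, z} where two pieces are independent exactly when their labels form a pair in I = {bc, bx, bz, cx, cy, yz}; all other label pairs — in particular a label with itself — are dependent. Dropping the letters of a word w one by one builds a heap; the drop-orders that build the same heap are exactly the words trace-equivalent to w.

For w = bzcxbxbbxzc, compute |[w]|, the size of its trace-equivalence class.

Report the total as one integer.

1320

drop 0:b onto floor
drop 1:z onto floor
drop 2:c onto {1:z}
drop 3:x onto {1:z}
drop 4:b onto {0:b}
drop 5:x onto {3:x}
drop 6:b onto {4:b}
drop 7:b onto {6:b}
drop 8:x onto {5:x}
drop 9:z onto {2:c, 8:x}
drop 10:c onto {9:z}
ground layer = {0:b, 1:z}
drop-orders for the pieces not yet dropped (sum over which currently-grounded one goes next):
  1 to go: {7} 1  {10} 1
  2 to go: {6,7} 1  {7,10} 2  {9,10} 1
  3 to go: {2,9,10} 1  {4,6,7} 1  {6,7,10} 3  {7,9,10} 3  {8,9,10} 1
  4 to go: {0,4,6,7} 1  {2,7,9,10} 4  {2,8,9,10} 2  {4,6,7,10} 4  {5,8,9,10} 1  {6,7,9,10} 6  {7,8,9,10} 4
  5 to go: {0,4,6,7,10} 5  {2,5,8,9,10} 3  {2,6,7,9,10} 10  {2,7,8,9,10} 10  {3,5,8,9,10} 1  {4,6,7,9,10} 10  {5,7,8,9,10} 5  {6,7,8,9,10} 10
  6 to go: {0,4,6,7,9,10} 15  {2,3,5,8,9,10} 4  {2,4,6,7,9,10} 20  {2,5,7,8,9,10} 18  {2,6,7,8,9,10} 30  {3,5,7,8,9,10} 6  {4,6,7,8,9,10} 20  {5,6,7,8,9,10} 15
  7 to go: {0,2,4,6,7,9,10} 35  {0,4,6,7,8,9,10} 35  {1,2,3,5,8,9,10} 4  {2,3,5,7,8,9,10} 28  {2,4,6,7,8,9,10} 70  {2,5,6,7,8,9,10} 63  {3,5,6,7,8,9,10} 21  {4,5,6,7,8,9,10} 35
  8 to go: {0,2,4,6,7,8,9,10} 140  {0,4,5,6,7,8,9,10} 70  {1,2,3,5,7,8,9,10} 32  {2,3,5,6,7,8,9,10} 112  {2,4,5,6,7,8,9,10} 168  {3,4,5,6,7,8,9,10} 56
  9 to go: {0,2,4,5,6,7,8,9,10} 378  {0,3,4,5,6,7,8,9,10} 126  {1,2,3,5,6,7,8,9,10} 144  {2,3,4,5,6,7,8,9,10} 336
  if 0:b drops first: 480 orders
  if 1:z drops first: 840 orders
heap linearizations: 1320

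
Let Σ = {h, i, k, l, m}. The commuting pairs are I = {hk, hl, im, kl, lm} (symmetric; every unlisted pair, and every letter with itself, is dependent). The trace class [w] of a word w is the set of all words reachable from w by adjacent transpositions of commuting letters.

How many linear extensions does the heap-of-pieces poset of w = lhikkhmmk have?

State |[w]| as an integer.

6

#0=l has no predecessor
#1=h has no predecessor
#2=i depends on [0:l, 1:h]
#3=k depends on [2:i]
#4=k depends on [3:k]
#5=h depends on [2:i]
#6=m depends on [4:k, 5:h]
#7=m depends on [6:m]
#8=k depends on [7:m]
sources: [0:l, 1:h]
N(rest) = Σ N(rest − s) over sources s of rest; N(one piece) = 1:
  size 1 → [8]=1
  size 2 → [7,8]=1
  size 3 → [6,7,8]=1
  size 4 → [4,6,7,8]=1  [5,6,7,8]=1
  size 5 → [3,4,6,7,8]=1  [4,5,6,7,8]=2
  size 6 → [3,4,5,6,7,8]=3
  size 7 → [2,3,4,5,6,7,8]=3
  first=0(l) contributes 3
  first=1(h) contributes 3
|[w]| = 6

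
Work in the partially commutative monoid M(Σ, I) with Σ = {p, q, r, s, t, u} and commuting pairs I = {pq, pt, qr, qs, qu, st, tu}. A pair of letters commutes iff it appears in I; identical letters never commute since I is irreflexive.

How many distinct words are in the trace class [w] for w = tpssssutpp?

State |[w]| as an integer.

45

piece 0:t — minimal
piece 1:p — minimal
piece 2:s rests on {1:p}
piece 3:s rests on {2:s}
piece 4:s rests on {3:s}
piece 5:s rests on {4:s}
piece 6:u rests on {5:s}
piece 7:t rests on {0:t}
piece 8:p rests on {6:u}
piece 9:p rests on {8:p}
minimal pieces: {0:t, 1:p}
ways to finish when only these pieces remain (= sum over removing one remaining piece with nothing left below it):
  1 left: {7}→1  {9}→1
  2 left: {0,7}→1  {7,9}→2  {8,9}→1
  3 left: {0,7,9}→3  {6,8,9}→1  {7,8,9}→3
  4 left: {0,7,8,9}→6  {5,6,8,9}→1  {6,7,8,9}→4
  5 left: {0,6,7,8,9}→10  {4,5,6,8,9}→1  {5,6,7,8,9}→5
  6 left: {0,5,6,7,8,9}→15  {3,4,5,6,8,9}→1  {4,5,6,7,8,9}→6
  7 left: {0,4,5,6,7,8,9}→21  {2,3,4,5,6,8,9}→1  {3,4,5,6,7,8,9}→7
  8 left: {0,3,4,5,6,7,8,9}→28  {1,2,3,4,5,6,8,9}→1  {2,3,4,5,6,7,8,9}→8
  placing 0:t first → 9 extensions
  placing 1:p first → 36 extensions
total linear extensions = 45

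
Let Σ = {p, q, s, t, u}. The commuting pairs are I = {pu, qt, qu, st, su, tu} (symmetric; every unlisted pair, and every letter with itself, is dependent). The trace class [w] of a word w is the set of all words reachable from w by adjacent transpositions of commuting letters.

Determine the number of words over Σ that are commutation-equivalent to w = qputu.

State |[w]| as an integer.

piece 0:q — minimal
piece 1:p rests on {0:q}
piece 2:u — minimal
piece 3:t rests on {1:p}
piece 4:u rests on {2:u}
minimal pieces: {0:q, 2:u}
ways to finish when only these pieces remain (= sum over removing one remaining piece with nothing left below it):
  1 left: {3}→1  {4}→1
  2 left: {1,3}→1  {2,4}→1  {3,4}→2
  3 left: {0,1,3}→1  {1,3,4}→3  {2,3,4}→3
  placing 0:q first → 6 extensions
  placing 2:u first → 4 extensions
total linear extensions = 10

10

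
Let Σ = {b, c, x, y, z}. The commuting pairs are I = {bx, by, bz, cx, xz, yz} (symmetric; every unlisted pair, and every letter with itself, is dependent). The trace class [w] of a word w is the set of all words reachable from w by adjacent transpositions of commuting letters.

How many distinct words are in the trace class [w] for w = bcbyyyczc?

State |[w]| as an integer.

4

piece 0:b — minimal
piece 1:c rests on {0:b}
piece 2:b rests on {1:c}
piece 3:y rests on {1:c}
piece 4:y rests on {3:y}
piece 5:y rests on {4:y}
piece 6:c rests on {2:b, 5:y}
piece 7:z rests on {6:c}
piece 8:c rests on {7:z}
minimal pieces: {0:b}
ways to finish when only these pieces remain (= sum over removing one remaining piece with nothing left below it):
  1 left: {8}→1
  2 left: {7,8}→1
  3 left: {6,7,8}→1
  4 left: {2,6,7,8}→1  {5,6,7,8}→1
  5 left: {2,5,6,7,8}→2  {4,5,6,7,8}→1
  6 left: {2,4,5,6,7,8}→3  {3,4,5,6,7,8}→1
  7 left: {2,3,4,5,6,7,8}→4
  placing 0:b first → 4 extensions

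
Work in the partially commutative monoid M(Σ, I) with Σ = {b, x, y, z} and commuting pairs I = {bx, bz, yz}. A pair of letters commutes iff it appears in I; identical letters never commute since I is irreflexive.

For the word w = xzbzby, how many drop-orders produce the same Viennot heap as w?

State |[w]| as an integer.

drop 0:x onto floor
drop 1:z onto {0:x}
drop 2:b onto floor
drop 3:z onto {1:z}
drop 4:b onto {2:b}
drop 5:y onto {0:x, 4:b}
ground layer = {0:x, 2:b}
drop-orders for the pieces not yet dropped (sum over which currently-grounded one goes next):
  1 to go: {3} 1  {5} 1
  2 to go: {1,3} 1  {3,5} 2  {4,5} 1
  3 to go: {1,3,5} 3  {2,4,5} 1  {3,4,5} 3
  4 to go: {0,1,3,5} 3  {1,3,4,5} 6  {2,3,4,5} 4
  if 0:x drops first: 10 orders
  if 2:b drops first: 9 orders
heap linearizations: 19

19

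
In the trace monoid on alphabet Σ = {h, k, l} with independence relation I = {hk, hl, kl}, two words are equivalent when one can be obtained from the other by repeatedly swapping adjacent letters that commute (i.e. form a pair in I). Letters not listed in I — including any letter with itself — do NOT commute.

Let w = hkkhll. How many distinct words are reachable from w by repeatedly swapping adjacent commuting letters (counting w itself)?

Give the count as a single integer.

90

piece 0:h — minimal
piece 1:k — minimal
piece 2:k rests on {1:k}
piece 3:h rests on {0:h}
piece 4:l — minimal
piece 5:l rests on {4:l}
minimal pieces: {0:h, 1:k, 4:l}
ways to finish when only these pieces remain (= sum over removing one remaining piece with nothing left below it):
  1 left: {2}→1  {3}→1  {5}→1
  2 left: {0,3}→1  {1,2}→1  {2,3}→2  {2,5}→2  {3,5}→2  {4,5}→1
  3 left: {0,2,3}→3  {0,3,5}→3  {1,2,3}→3  {1,2,5}→3  {2,3,5}→6  {2,4,5}→3  {3,4,5}→3
  4 left: {0,1,2,3}→6  {0,2,3,5}→12  {0,3,4,5}→6  {1,2,3,5}→12  {1,2,4,5}→6  {2,3,4,5}→12
  placing 0:h first → 30 extensions
  placing 1:k first → 30 extensions
  placing 4:l first → 30 extensions
total linear extensions = 90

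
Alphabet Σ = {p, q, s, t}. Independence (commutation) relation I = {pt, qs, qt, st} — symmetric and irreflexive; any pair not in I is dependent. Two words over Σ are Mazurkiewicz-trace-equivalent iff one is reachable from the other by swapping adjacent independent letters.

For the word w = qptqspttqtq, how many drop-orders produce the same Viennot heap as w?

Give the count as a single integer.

660

0(q) covers ∅
1(p) covers 0:q
2(t) covers ∅
3(q) covers 1:p
4(s) covers 1:p
5(p) covers 3:q, 4:s
6(t) covers 2:t
7(t) covers 6:t
8(q) covers 5:p
9(t) covers 7:t
10(q) covers 8:q
floor of heap: 0:q, 2:t
completions by unplaced set U, small U first (add the entries for U minus each lowest piece of U):
  |U|=1: {9}:1  {10}:1
  |U|=2: {7,9}:1  {8,10}:1  {9,10}:2
  |U|=3: {5,8,10}:1  {6,7,9}:1  {7,9,10}:3  {8,9,10}:3
  |U|=4: {2,6,7,9}:1  {3,5,8,10}:1  {4,5,8,10}:1  {5,8,9,10}:4  {6,7,9,10}:4  {7,8,9,10}:6
  |U|=5: {2,6,7,9,10}:5  {3,4,5,8,10}:2  {3,5,8,9,10}:5  {4,5,8,9,10}:5  {5,7,8,9,10}:10  {6,7,8,9,10}:10
  |U|=6: {1,3,4,5,8,10}:2  {2,6,7,8,9,10}:15  {3,4,5,8,9,10}:12  {3,5,7,8,9,10}:15  {4,5,7,8,9,10}:15  {5,6,7,8,9,10}:20
  |U|=7: {0,1,3,4,5,8,10}:2  {1,3,4,5,8,9,10}:14  {2,5,6,7,8,9,10}:35  {3,4,5,7,8,9,10}:42  {3,5,6,7,8,9,10}:35  {4,5,6,7,8,9,10}:35
  |U|=8: {0,1,3,4,5,8,9,10}:16  {1,3,4,5,7,8,9,10}:56  {2,3,5,6,7,8,9,10}:70  {2,4,5,6,7,8,9,10}:70  {3,4,5,6,7,8,9,10}:112
  |U|=9: {0,1,3,4,5,7,8,9,10}:72  {1,3,4,5,6,7,8,9,10}:168  {2,3,4,5,6,7,8,9,10}:252
  start at 0(q): 420
  start at 2(t): 240
sum over floor = 660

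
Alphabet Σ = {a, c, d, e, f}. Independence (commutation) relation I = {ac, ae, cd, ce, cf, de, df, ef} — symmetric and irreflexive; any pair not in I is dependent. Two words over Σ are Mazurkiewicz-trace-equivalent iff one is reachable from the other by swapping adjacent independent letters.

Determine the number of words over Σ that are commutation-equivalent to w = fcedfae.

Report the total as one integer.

piece 0:f — minimal
piece 1:c — minimal
piece 2:e — minimal
piece 3:d — minimal
piece 4:f rests on {0:f}
piece 5:a rests on {3:d, 4:f}
piece 6:e rests on {2:e}
minimal pieces: {0:f, 1:c, 2:e, 3:d}
ways to finish when only these pieces remain (= sum over removing one remaining piece with nothing left below it):
  1 left: {1}→1  {5}→1  {6}→1
  2 left: {1,5}→2  {1,6}→2  {2,6}→1  {3,5}→1  {4,5}→1  {5,6}→2
  3 left: {0,4,5}→1  {1,2,6}→3  {1,3,5}→3  {1,4,5}→3  {1,5,6}→6  {2,5,6}→3  {3,4,5}→2  {3,5,6}→3  {4,5,6}→3
  4 left: {0,1,4,5}→4  {0,3,4,5}→3  {0,4,5,6}→4  {1,2,5,6}→12  {1,3,4,5}→8  {1,3,5,6}→12  {1,4,5,6}→12  {2,3,5,6}→6  {2,4,5,6}→6  {3,4,5,6}→8
  5 left: {0,1,3,4,5}→15  {0,1,4,5,6}→20  {0,2,4,5,6}→10  {0,3,4,5,6}→15  {1,2,3,5,6}→30  {1,2,4,5,6}→30  {1,3,4,5,6}→40  {2,3,4,5,6}→20
  placing 0:f first → 120 extensions
  placing 1:c first → 45 extensions
  placing 2:e first → 90 extensions
  placing 3:d first → 60 extensions
total linear extensions = 315

315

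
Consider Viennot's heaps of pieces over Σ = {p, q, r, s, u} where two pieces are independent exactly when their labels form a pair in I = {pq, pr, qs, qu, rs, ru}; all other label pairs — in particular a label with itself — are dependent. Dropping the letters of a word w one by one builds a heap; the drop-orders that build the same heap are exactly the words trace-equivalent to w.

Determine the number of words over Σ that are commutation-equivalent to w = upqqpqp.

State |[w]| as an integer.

35

0(u) covers ∅
1(p) covers 0:u
2(q) covers ∅
3(q) covers 2:q
4(p) covers 1:p
5(q) covers 3:q
6(p) covers 4:p
floor of heap: 0:u, 2:q
completions by unplaced set U, small U first (add the entries for U minus each lowest piece of U):
  |U|=1: {5}:1  {6}:1
  |U|=2: {3,5}:1  {4,6}:1  {5,6}:2
  |U|=3: {1,4,6}:1  {2,3,5}:1  {3,5,6}:3  {4,5,6}:3
  |U|=4: {0,1,4,6}:1  {1,4,5,6}:4  {2,3,5,6}:4  {3,4,5,6}:6
  |U|=5: {0,1,4,5,6}:5  {1,3,4,5,6}:10  {2,3,4,5,6}:10
  start at 0(u): 20
  start at 2(q): 15
sum over floor = 35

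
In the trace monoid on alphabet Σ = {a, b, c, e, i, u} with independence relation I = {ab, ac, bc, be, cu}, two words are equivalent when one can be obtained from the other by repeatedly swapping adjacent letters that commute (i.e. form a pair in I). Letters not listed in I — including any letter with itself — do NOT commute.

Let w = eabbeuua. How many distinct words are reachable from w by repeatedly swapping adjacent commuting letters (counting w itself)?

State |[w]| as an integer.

piece 0:e — minimal
piece 1:a rests on {0:e}
piece 2:b — minimal
piece 3:b rests on {2:b}
piece 4:e rests on {1:a}
piece 5:u rests on {3:b, 4:e}
piece 6:u rests on {5:u}
piece 7:a rests on {6:u}
minimal pieces: {0:e, 2:b}
ways to finish when only these pieces remain (= sum over removing one remaining piece with nothing left below it):
  1 left: {7}→1
  2 left: {6,7}→1
  3 left: {5,6,7}→1
  4 left: {3,5,6,7}→1  {4,5,6,7}→1
  5 left: {1,4,5,6,7}→1  {2,3,5,6,7}→1  {3,4,5,6,7}→2
  6 left: {0,1,4,5,6,7}→1  {1,3,4,5,6,7}→3  {2,3,4,5,6,7}→3
  placing 0:e first → 6 extensions
  placing 2:b first → 4 extensions
total linear extensions = 10

10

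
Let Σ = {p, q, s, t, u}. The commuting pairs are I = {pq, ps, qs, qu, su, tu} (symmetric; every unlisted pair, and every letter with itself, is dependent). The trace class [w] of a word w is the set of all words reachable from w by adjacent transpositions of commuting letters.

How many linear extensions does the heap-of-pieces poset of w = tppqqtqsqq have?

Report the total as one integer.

#0=t has no predecessor
#1=p depends on [0:t]
#2=p depends on [1:p]
#3=q depends on [0:t]
#4=q depends on [3:q]
#5=t depends on [2:p, 4:q]
#6=q depends on [5:t]
#7=s depends on [5:t]
#8=q depends on [6:q]
#9=q depends on [8:q]
sources: [0:t]
N(rest) = Σ N(rest − s) over sources s of rest; N(one piece) = 1:
  size 1 → [7]=1  [9]=1
  size 2 → [7,9]=2  [8,9]=1
  size 3 → [6,8,9]=1  [7,8,9]=3
  size 4 → [6,7,8,9]=4
  size 5 → [5,6,7,8,9]=4
  size 6 → [2,5,6,7,8,9]=4  [4,5,6,7,8,9]=4
  size 7 → [1,2,5,6,7,8,9]=4  [2,4,5,6,7,8,9]=8  [3,4,5,6,7,8,9]=4
  size 8 → [1,2,4,5,6,7,8,9]=12  [2,3,4,5,6,7,8,9]=12
  first=0(t) contributes 24

24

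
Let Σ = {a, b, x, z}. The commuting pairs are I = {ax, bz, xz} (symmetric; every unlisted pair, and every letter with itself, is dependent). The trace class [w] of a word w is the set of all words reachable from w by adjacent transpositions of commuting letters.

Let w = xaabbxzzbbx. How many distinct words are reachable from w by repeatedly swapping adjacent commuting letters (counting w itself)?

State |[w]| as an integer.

92

0(x) covers ∅
1(a) covers ∅
2(a) covers 1:a
3(b) covers 0:x, 2:a
4(b) covers 3:b
5(x) covers 4:b
6(z) covers 2:a
7(z) covers 6:z
8(b) covers 5:x
9(b) covers 8:b
10(x) covers 9:b
floor of heap: 0:x, 1:a
completions by unplaced set U, small U first (add the entries for U minus each lowest piece of U):
  |U|=1: {7}:1  {10}:1
  |U|=2: {6,7}:1  {7,10}:2  {9,10}:1
  |U|=3: {6,7,10}:3  {7,9,10}:3  {8,9,10}:1
  |U|=4: {5,8,9,10}:1  {6,7,9,10}:6  {7,8,9,10}:4
  |U|=5: {4,5,8,9,10}:1  {5,7,8,9,10}:5  {6,7,8,9,10}:10
  |U|=6: {3,4,5,8,9,10}:1  {4,5,7,8,9,10}:6  {5,6,7,8,9,10}:15
  |U|=7: {0,3,4,5,8,9,10}:1  {3,4,5,7,8,9,10}:7  {4,5,6,7,8,9,10}:21
  |U|=8: {0,3,4,5,7,8,9,10}:8  {3,4,5,6,7,8,9,10}:28
  |U|=9: {0,3,4,5,6,7,8,9,10}:36  {2,3,4,5,6,7,8,9,10}:28
  start at 0(x): 28
  start at 1(a): 64
sum over floor = 92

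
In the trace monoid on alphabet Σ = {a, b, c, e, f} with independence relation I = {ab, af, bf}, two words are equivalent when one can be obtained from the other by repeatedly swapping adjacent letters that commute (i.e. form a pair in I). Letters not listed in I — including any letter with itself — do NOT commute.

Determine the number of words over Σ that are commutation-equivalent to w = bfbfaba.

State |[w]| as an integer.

piece 0:b — minimal
piece 1:f — minimal
piece 2:b rests on {0:b}
piece 3:f rests on {1:f}
piece 4:a — minimal
piece 5:b rests on {2:b}
piece 6:a rests on {4:a}
minimal pieces: {0:b, 1:f, 4:a}
ways to finish when only these pieces remain (= sum over removing one remaining piece with nothing left below it):
  1 left: {3}→1  {5}→1  {6}→1
  2 left: {1,3}→1  {2,5}→1  {3,5}→2  {3,6}→2  {4,6}→1  {5,6}→2
  3 left: {0,2,5}→1  {1,3,5}→3  {1,3,6}→3  {2,3,5}→3  {2,5,6}→3  {3,4,6}→3  {3,5,6}→6  {4,5,6}→3
  4 left: {0,2,3,5}→4  {0,2,5,6}→4  {1,2,3,5}→6  {1,3,4,6}→6  {1,3,5,6}→12  {2,3,5,6}→12  {2,4,5,6}→6  {3,4,5,6}→12
  5 left: {0,1,2,3,5}→10  {0,2,3,5,6}→20  {0,2,4,5,6}→10  {1,2,3,5,6}→30  {1,3,4,5,6}→30  {2,3,4,5,6}→30
  placing 0:b first → 90 extensions
  placing 1:f first → 60 extensions
  placing 4:a first → 60 extensions
total linear extensions = 210

210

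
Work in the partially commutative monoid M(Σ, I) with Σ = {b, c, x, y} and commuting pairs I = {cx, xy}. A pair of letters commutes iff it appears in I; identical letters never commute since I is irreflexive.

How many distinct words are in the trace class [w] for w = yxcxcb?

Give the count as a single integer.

10

#0=y has no predecessor
#1=x has no predecessor
#2=c depends on [0:y]
#3=x depends on [1:x]
#4=c depends on [2:c]
#5=b depends on [3:x, 4:c]
sources: [0:y, 1:x]
N(rest) = Σ N(rest − s) over sources s of rest; N(one piece) = 1:
  size 1 → [5]=1
  size 2 → [3,5]=1  [4,5]=1
  size 3 → [1,3,5]=1  [2,4,5]=1  [3,4,5]=2
  size 4 → [0,2,4,5]=1  [1,3,4,5]=3  [2,3,4,5]=3
  first=0(y) contributes 6
  first=1(x) contributes 4
|[w]| = 10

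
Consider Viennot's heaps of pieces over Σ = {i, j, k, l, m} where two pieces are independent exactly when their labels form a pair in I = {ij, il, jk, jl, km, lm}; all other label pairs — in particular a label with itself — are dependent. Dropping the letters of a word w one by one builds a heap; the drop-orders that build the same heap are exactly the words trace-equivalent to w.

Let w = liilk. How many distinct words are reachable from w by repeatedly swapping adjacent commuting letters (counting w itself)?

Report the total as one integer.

6

drop 0:l onto floor
drop 1:i onto floor
drop 2:i onto {1:i}
drop 3:l onto {0:l}
drop 4:k onto {2:i, 3:l}
ground layer = {0:l, 1:i}
drop-orders for the pieces not yet dropped (sum over which currently-grounded one goes next):
  1 to go: {4} 1
  2 to go: {2,4} 1  {3,4} 1
  3 to go: {0,3,4} 1  {1,2,4} 1  {2,3,4} 2
  if 0:l drops first: 3 orders
  if 1:i drops first: 3 orders
heap linearizations: 6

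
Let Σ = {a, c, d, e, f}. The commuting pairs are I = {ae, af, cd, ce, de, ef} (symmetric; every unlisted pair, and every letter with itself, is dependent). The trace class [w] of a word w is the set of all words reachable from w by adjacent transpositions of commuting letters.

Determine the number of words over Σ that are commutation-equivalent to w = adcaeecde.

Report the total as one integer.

piece 0:a — minimal
piece 1:d rests on {0:a}
piece 2:c rests on {0:a}
piece 3:a rests on {1:d, 2:c}
piece 4:e — minimal
piece 5:e rests on {4:e}
piece 6:c rests on {3:a}
piece 7:d rests on {3:a}
piece 8:e rests on {5:e}
minimal pieces: {0:a, 4:e}
ways to finish when only these pieces remain (= sum over removing one remaining piece with nothing left below it):
  1 left: {6}→1  {7}→1  {8}→1
  2 left: {5,8}→1  {6,7}→2  {6,8}→2  {7,8}→2
  3 left: {3,6,7}→2  {4,5,8}→1  {5,6,8}→3  {5,7,8}→3  {6,7,8}→6
  4 left: {1,3,6,7}→2  {2,3,6,7}→2  {3,6,7,8}→8  {4,5,6,8}→4  {4,5,7,8}→4  {5,6,7,8}→12
  5 left: {1,2,3,6,7}→4  {1,3,6,7,8}→10  {2,3,6,7,8}→10  {3,5,6,7,8}→20  {4,5,6,7,8}→20
  6 left: {0,1,2,3,6,7}→4  {1,2,3,6,7,8}→24  {1,3,5,6,7,8}→30  {2,3,5,6,7,8}→30  {3,4,5,6,7,8}→40
  7 left: {0,1,2,3,6,7,8}→28  {1,2,3,5,6,7,8}→84  {1,3,4,5,6,7,8}→70  {2,3,4,5,6,7,8}→70
  placing 0:a first → 224 extensions
  placing 4:e first → 112 extensions
total linear extensions = 336

336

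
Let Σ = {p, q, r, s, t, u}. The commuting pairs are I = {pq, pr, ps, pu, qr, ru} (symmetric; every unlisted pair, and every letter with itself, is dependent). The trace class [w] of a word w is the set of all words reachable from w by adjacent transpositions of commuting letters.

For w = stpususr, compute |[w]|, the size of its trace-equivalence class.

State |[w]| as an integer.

6

#0=s has no predecessor
#1=t depends on [0:s]
#2=p depends on [1:t]
#3=u depends on [1:t]
#4=s depends on [3:u]
#5=u depends on [4:s]
#6=s depends on [5:u]
#7=r depends on [6:s]
sources: [0:s]
N(rest) = Σ N(rest − s) over sources s of rest; N(one piece) = 1:
  size 1 → [2]=1  [7]=1
  size 2 → [2,7]=2  [6,7]=1
  size 3 → [2,6,7]=3  [5,6,7]=1
  size 4 → [2,5,6,7]=4  [4,5,6,7]=1
  size 5 → [2,4,5,6,7]=5  [3,4,5,6,7]=1
  size 6 → [2,3,4,5,6,7]=6
  first=0(s) contributes 6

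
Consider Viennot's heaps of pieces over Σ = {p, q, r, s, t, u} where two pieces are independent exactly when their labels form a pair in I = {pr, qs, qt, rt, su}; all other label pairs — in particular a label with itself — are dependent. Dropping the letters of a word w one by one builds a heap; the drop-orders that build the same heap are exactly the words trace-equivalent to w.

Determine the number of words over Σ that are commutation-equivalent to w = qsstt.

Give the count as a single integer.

drop 0:q onto floor
drop 1:s onto floor
drop 2:s onto {1:s}
drop 3:t onto {2:s}
drop 4:t onto {3:t}
ground layer = {0:q, 1:s}
drop-orders for the pieces not yet dropped (sum over which currently-grounded one goes next):
  1 to go: {0} 1  {4} 1
  2 to go: {0,4} 2  {3,4} 1
  3 to go: {0,3,4} 3  {2,3,4} 1
  if 0:q drops first: 1 orders
  if 1:s drops first: 4 orders
heap linearizations: 5

5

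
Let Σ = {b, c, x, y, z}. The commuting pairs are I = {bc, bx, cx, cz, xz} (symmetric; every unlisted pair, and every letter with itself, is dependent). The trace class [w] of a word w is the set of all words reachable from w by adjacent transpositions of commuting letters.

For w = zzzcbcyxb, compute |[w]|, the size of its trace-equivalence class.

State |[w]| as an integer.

30

0(z) covers ∅
1(z) covers 0:z
2(z) covers 1:z
3(c) covers ∅
4(b) covers 2:z
5(c) covers 3:c
6(y) covers 4:b, 5:c
7(x) covers 6:y
8(b) covers 6:y
floor of heap: 0:z, 3:c
completions by unplaced set U, small U first (add the entries for U minus each lowest piece of U):
  |U|=1: {7}:1  {8}:1
  |U|=2: {7,8}:2
  |U|=3: {6,7,8}:2
  |U|=4: {4,6,7,8}:2  {5,6,7,8}:2
  |U|=5: {2,4,6,7,8}:2  {3,5,6,7,8}:2  {4,5,6,7,8}:4
  |U|=6: {1,2,4,6,7,8}:2  {2,4,5,6,7,8}:6  {3,4,5,6,7,8}:6
  |U|=7: {0,1,2,4,6,7,8}:2  {1,2,4,5,6,7,8}:8  {2,3,4,5,6,7,8}:12
  start at 0(z): 20
  start at 3(c): 10
sum over floor = 30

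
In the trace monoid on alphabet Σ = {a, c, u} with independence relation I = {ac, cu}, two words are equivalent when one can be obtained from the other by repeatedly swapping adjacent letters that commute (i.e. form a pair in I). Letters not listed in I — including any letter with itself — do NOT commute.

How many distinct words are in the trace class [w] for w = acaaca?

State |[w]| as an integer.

0(a) covers ∅
1(c) covers ∅
2(a) covers 0:a
3(a) covers 2:a
4(c) covers 1:c
5(a) covers 3:a
floor of heap: 0:a, 1:c
completions by unplaced set U, small U first (add the entries for U minus each lowest piece of U):
  |U|=1: {4}:1  {5}:1
  |U|=2: {1,4}:1  {3,5}:1  {4,5}:2
  |U|=3: {1,4,5}:3  {2,3,5}:1  {3,4,5}:3
  |U|=4: {0,2,3,5}:1  {1,3,4,5}:6  {2,3,4,5}:4
  start at 0(a): 10
  start at 1(c): 5
sum over floor = 15

15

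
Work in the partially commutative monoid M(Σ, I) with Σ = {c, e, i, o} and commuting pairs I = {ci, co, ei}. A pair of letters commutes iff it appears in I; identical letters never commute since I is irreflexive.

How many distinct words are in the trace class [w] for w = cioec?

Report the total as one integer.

piece 0:c — minimal
piece 1:i — minimal
piece 2:o rests on {1:i}
piece 3:e rests on {0:c, 2:o}
piece 4:c rests on {3:e}
minimal pieces: {0:c, 1:i}
ways to finish when only these pieces remain (= sum over removing one remaining piece with nothing left below it):
  1 left: {4}→1
  2 left: {3,4}→1
  3 left: {0,3,4}→1  {2,3,4}→1
  placing 0:c first → 1 extensions
  placing 1:i first → 2 extensions
total linear extensions = 3

3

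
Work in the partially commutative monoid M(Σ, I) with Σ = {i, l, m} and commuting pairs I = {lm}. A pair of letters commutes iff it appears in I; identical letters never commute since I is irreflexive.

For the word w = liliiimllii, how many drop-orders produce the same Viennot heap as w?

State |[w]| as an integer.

drop 0:l onto floor
drop 1:i onto {0:l}
drop 2:l onto {1:i}
drop 3:i onto {2:l}
drop 4:i onto {3:i}
drop 5:i onto {4:i}
drop 6:m onto {5:i}
drop 7:l onto {5:i}
drop 8:l onto {7:l}
drop 9:i onto {6:m, 8:l}
drop 10:i onto {9:i}
ground layer = {0:l}
drop-orders for the pieces not yet dropped (sum over which currently-grounded one goes next):
  1 to go: {10} 1
  2 to go: {9,10} 1
  3 to go: {6,9,10} 1  {8,9,10} 1
  4 to go: {6,8,9,10} 2  {7,8,9,10} 1
  5 to go: {6,7,8,9,10} 3
  6 to go: {5,6,7,8,9,10} 3
  7 to go: {4,5,6,7,8,9,10} 3
  8 to go: {3,4,5,6,7,8,9,10} 3
  9 to go: {2,3,4,5,6,7,8,9,10} 3
  if 0:l drops first: 3 orders

3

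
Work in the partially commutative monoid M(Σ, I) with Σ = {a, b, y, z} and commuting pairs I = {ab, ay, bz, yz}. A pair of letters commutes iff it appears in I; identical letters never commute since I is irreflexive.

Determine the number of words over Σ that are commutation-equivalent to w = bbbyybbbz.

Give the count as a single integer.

piece 0:b — minimal
piece 1:b rests on {0:b}
piece 2:b rests on {1:b}
piece 3:y rests on {2:b}
piece 4:y rests on {3:y}
piece 5:b rests on {4:y}
piece 6:b rests on {5:b}
piece 7:b rests on {6:b}
piece 8:z — minimal
minimal pieces: {0:b, 8:z}
ways to finish when only these pieces remain (= sum over removing one remaining piece with nothing left below it):
  1 left: {7}→1  {8}→1
  2 left: {6,7}→1  {7,8}→2
  3 left: {5,6,7}→1  {6,7,8}→3
  4 left: {4,5,6,7}→1  {5,6,7,8}→4
  5 left: {3,4,5,6,7}→1  {4,5,6,7,8}→5
  6 left: {2,3,4,5,6,7}→1  {3,4,5,6,7,8}→6
  7 left: {1,2,3,4,5,6,7}→1  {2,3,4,5,6,7,8}→7
  placing 0:b first → 8 extensions
  placing 8:z first → 1 extensions
total linear extensions = 9

9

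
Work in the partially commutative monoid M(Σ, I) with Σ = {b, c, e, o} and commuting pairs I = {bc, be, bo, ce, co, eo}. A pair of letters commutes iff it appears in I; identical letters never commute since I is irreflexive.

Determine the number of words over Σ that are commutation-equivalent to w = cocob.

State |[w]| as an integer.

30

drop 0:c onto floor
drop 1:o onto floor
drop 2:c onto {0:c}
drop 3:o onto {1:o}
drop 4:b onto floor
ground layer = {0:c, 1:o, 4:b}
drop-orders for the pieces not yet dropped (sum over which currently-grounded one goes next):
  1 to go: {2} 1  {3} 1  {4} 1
  2 to go: {0,2} 1  {1,3} 1  {2,3} 2  {2,4} 2  {3,4} 2
  3 to go: {0,2,3} 3  {0,2,4} 3  {1,2,3} 3  {1,3,4} 3  {2,3,4} 6
  if 0:c drops first: 12 orders
  if 1:o drops first: 12 orders
  if 4:b drops first: 6 orders
heap linearizations: 30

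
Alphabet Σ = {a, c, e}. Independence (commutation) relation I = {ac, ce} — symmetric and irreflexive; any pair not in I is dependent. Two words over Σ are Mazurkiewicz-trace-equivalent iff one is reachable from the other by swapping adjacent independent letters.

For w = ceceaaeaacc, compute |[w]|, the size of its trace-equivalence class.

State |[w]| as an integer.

330

piece 0:c — minimal
piece 1:e — minimal
piece 2:c rests on {0:c}
piece 3:e rests on {1:e}
piece 4:a rests on {3:e}
piece 5:a rests on {4:a}
piece 6:e rests on {5:a}
piece 7:a rests on {6:e}
piece 8:a rests on {7:a}
piece 9:c rests on {2:c}
piece 10:c rests on {9:c}
minimal pieces: {0:c, 1:e}
ways to finish when only these pieces remain (= sum over removing one remaining piece with nothing left below it):
  1 left: {8}→1  {10}→1
  2 left: {7,8}→1  {8,10}→2  {9,10}→1
  3 left: {2,9,10}→1  {6,7,8}→1  {7,8,10}→3  {8,9,10}→3
  4 left: {0,2,9,10}→1  {2,8,9,10}→4  {5,6,7,8}→1  {6,7,8,10}→4  {7,8,9,10}→6
  5 left: {0,2,8,9,10}→5  {2,7,8,9,10}→10  {4,5,6,7,8}→1  {5,6,7,8,10}→5  {6,7,8,9,10}→10
  6 left: {0,2,7,8,9,10}→15  {2,6,7,8,9,10}→20  {3,4,5,6,7,8}→1  {4,5,6,7,8,10}→6  {5,6,7,8,9,10}→15
  7 left: {0,2,6,7,8,9,10}→35  {1,3,4,5,6,7,8}→1  {2,5,6,7,8,9,10}→35  {3,4,5,6,7,8,10}→7  {4,5,6,7,8,9,10}→21
  8 left: {0,2,5,6,7,8,9,10}→70  {1,3,4,5,6,7,8,10}→8  {2,4,5,6,7,8,9,10}→56  {3,4,5,6,7,8,9,10}→28
  9 left: {0,2,4,5,6,7,8,9,10}→126  {1,3,4,5,6,7,8,9,10}→36  {2,3,4,5,6,7,8,9,10}→84
  placing 0:c first → 120 extensions
  placing 1:e first → 210 extensions
total linear extensions = 330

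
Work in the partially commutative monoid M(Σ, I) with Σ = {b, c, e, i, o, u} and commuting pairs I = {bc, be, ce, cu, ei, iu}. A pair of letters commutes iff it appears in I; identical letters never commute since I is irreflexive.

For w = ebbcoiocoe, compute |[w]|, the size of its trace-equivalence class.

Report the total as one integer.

12

#0=e has no predecessor
#1=b has no predecessor
#2=b depends on [1:b]
#3=c has no predecessor
#4=o depends on [0:e, 2:b, 3:c]
#5=i depends on [4:o]
#6=o depends on [5:i]
#7=c depends on [6:o]
#8=o depends on [7:c]
#9=e depends on [8:o]
sources: [0:e, 1:b, 3:c]
N(rest) = Σ N(rest − s) over sources s of rest; N(one piece) = 1:
  size 1 → [9]=1
  size 2 → [8,9]=1
  size 3 → [7,8,9]=1
  size 4 → [6,7,8,9]=1
  size 5 → [5,6,7,8,9]=1
  size 6 → [4,5,6,7,8,9]=1
  size 7 → [0,4,5,6,7,8,9]=1  [2,4,5,6,7,8,9]=1  [3,4,5,6,7,8,9]=1
  size 8 → [0,2,4,5,6,7,8,9]=2  [0,3,4,5,6,7,8,9]=2  [1,2,4,5,6,7,8,9]=1  [2,3,4,5,6,7,8,9]=2
  first=0(e) contributes 3
  first=1(b) contributes 6
  first=3(c) contributes 3
|[w]| = 12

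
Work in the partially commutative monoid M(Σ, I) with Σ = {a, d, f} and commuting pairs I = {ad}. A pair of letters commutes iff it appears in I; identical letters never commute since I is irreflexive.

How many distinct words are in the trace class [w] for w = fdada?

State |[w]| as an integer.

piece 0:f — minimal
piece 1:d rests on {0:f}
piece 2:a rests on {0:f}
piece 3:d rests on {1:d}
piece 4:a rests on {2:a}
minimal pieces: {0:f}
ways to finish when only these pieces remain (= sum over removing one remaining piece with nothing left below it):
  1 left: {3}→1  {4}→1
  2 left: {1,3}→1  {2,4}→1  {3,4}→2
  3 left: {1,3,4}→3  {2,3,4}→3
  placing 0:f first → 6 extensions

6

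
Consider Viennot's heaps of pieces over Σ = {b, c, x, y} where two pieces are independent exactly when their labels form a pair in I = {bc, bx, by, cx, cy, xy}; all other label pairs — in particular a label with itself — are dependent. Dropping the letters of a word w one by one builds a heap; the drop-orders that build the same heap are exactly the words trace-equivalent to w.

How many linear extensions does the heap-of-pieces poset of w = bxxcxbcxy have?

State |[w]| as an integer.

drop 0:b onto floor
drop 1:x onto floor
drop 2:x onto {1:x}
drop 3:c onto floor
drop 4:x onto {2:x}
drop 5:b onto {0:b}
drop 6:c onto {3:c}
drop 7:x onto {4:x}
drop 8:y onto floor
ground layer = {0:b, 1:x, 3:c, 8:y}
drop-orders for the pieces not yet dropped (sum over which currently-grounded one goes next):
  1 to go: {5} 1  {6} 1  {7} 1  {8} 1
  2 to go: {0,5} 1  {3,6} 1  {4,7} 1  {5,6} 2  {5,7} 2  {5,8} 2  {6,7} 2  {6,8} 2  {7,8} 2
  3 to go: {0,5,6} 3  {0,5,7} 3  {0,5,8} 3  {2,4,7} 1  {3,5,6} 3  {3,6,7} 3  {3,6,8} 3  {4,5,7} 3  {4,6,7} 3  {4,7,8} 3  {5,6,7} 6  {5,6,8} 6  {5,7,8} 6  {6,7,8} 6
  4 to go: {0,3,5,6} 6  {0,4,5,7} 6  {0,5,6,7} 12  {0,5,6,8} 12  {0,5,7,8} 12  {1,2,4,7} 1  {2,4,5,7} 4  {2,4,6,7} 4  {2,4,7,8} 4  {3,4,6,7} 6  {3,5,6,7} 12  {3,5,6,8} 12  {3,6,7,8} 12  {4,5,6,7} 12  {4,5,7,8} 12  {4,6,7,8} 12  {5,6,7,8} 24
  5 to go: {0,2,4,5,7} 10  {0,3,5,6,7} 30  {0,3,5,6,8} 30  {0,4,5,6,7} 30  {0,4,5,7,8} 30  {0,5,6,7,8} 60  {1,2,4,5,7} 5  {1,2,4,6,7} 5  {1,2,4,7,8} 5  {2,3,4,6,7} 10  {2,4,5,6,7} 20  {2,4,5,7,8} 20  {2,4,6,7,8} 20  {3,4,5,6,7} 30  {3,4,6,7,8} 30  {3,5,6,7,8} 60  {4,5,6,7,8} 60
  6 to go: {0,1,2,4,5,7} 15  {0,2,4,5,6,7} 60  {0,2,4,5,7,8} 60  {0,3,4,5,6,7} 90  {0,3,5,6,7,8} 180  {0,4,5,6,7,8} 180  {1,2,3,4,6,7} 15  {1,2,4,5,6,7} 30  {1,2,4,5,7,8} 30  {1,2,4,6,7,8} 30  {2,3,4,5,6,7} 60  {2,3,4,6,7,8} 60  {2,4,5,6,7,8} 120  {3,4,5,6,7,8} 180
  7 to go: {0,1,2,4,5,6,7} 105  {0,1,2,4,5,7,8} 105  {0,2,3,4,5,6,7} 210  {0,2,4,5,6,7,8} 420  {0,3,4,5,6,7,8} 630  {1,2,3,4,5,6,7} 105  {1,2,3,4,6,7,8} 105  {1,2,4,5,6,7,8} 210  {2,3,4,5,6,7,8} 420
  if 0:b drops first: 840 orders
  if 1:x drops first: 1680 orders
  if 3:c drops first: 840 orders
  if 8:y drops first: 420 orders
heap linearizations: 3780

3780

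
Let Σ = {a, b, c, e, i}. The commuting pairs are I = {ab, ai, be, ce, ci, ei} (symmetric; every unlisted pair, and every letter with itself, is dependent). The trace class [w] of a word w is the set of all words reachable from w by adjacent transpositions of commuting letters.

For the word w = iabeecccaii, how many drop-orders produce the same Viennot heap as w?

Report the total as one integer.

drop 0:i onto floor
drop 1:a onto floor
drop 2:b onto {0:i}
drop 3:e onto {1:a}
drop 4:e onto {3:e}
drop 5:c onto {1:a, 2:b}
drop 6:c onto {5:c}
drop 7:c onto {6:c}
drop 8:a onto {4:e, 7:c}
drop 9:i onto {2:b}
drop 10:i onto {9:i}
ground layer = {0:i, 1:a}
drop-orders for the pieces not yet dropped (sum over which currently-grounded one goes next):
  1 to go: {8} 1  {10} 1
  2 to go: {4,8} 1  {7,8} 1  {8,10} 2  {9,10} 1
  3 to go: {3,4,8} 1  {4,7,8} 2  {4,8,10} 3  {6,7,8} 1  {7,8,10} 3  {8,9,10} 3
  4 to go: {3,4,7,8} 3  {3,4,8,10} 4  {4,6,7,8} 3  {4,7,8,10} 8  {4,8,9,10} 6  {5,6,7,8} 1  {6,7,8,10} 4  {7,8,9,10} 6
  5 to go: {3,4,6,7,8} 6  {3,4,7,8,10} 15  {3,4,8,9,10} 10  {4,5,6,7,8} 4  {4,6,7,8,10} 15  {4,7,8,9,10} 20  {5,6,7,8,10} 5  {6,7,8,9,10} 10
  6 to go: {3,4,5,6,7,8} 10  {3,4,6,7,8,10} 36  {3,4,7,8,9,10} 45  {4,5,6,7,8,10} 24  {4,6,7,8,9,10} 45  {5,6,7,8,9,10} 15
  7 to go: {1,3,4,5,6,7,8} 10  {2,5,6,7,8,9,10} 15  {3,4,5,6,7,8,10} 70  {3,4,6,7,8,9,10} 126  {4,5,6,7,8,9,10} 84
  8 to go: {0,2,5,6,7,8,9,10} 15  {1,3,4,5,6,7,8,10} 80  {2,4,5,6,7,8,9,10} 99  {3,4,5,6,7,8,9,10} 280
  9 to go: {0,2,4,5,6,7,8,9,10} 114  {1,3,4,5,6,7,8,9,10} 360  {2,3,4,5,6,7,8,9,10} 379
  if 0:i drops first: 739 orders
  if 1:a drops first: 493 orders
heap linearizations: 1232

1232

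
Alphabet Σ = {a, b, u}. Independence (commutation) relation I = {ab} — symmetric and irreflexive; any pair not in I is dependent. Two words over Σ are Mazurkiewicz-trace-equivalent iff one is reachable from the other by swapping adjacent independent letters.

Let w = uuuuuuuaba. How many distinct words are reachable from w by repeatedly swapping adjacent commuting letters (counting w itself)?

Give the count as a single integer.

piece 0:u — minimal
piece 1:u rests on {0:u}
piece 2:u rests on {1:u}
piece 3:u rests on {2:u}
piece 4:u rests on {3:u}
piece 5:u rests on {4:u}
piece 6:u rests on {5:u}
piece 7:a rests on {6:u}
piece 8:b rests on {6:u}
piece 9:a rests on {7:a}
minimal pieces: {0:u}
ways to finish when only these pieces remain (= sum over removing one remaining piece with nothing left below it):
  1 left: {8}→1  {9}→1
  2 left: {7,9}→1  {8,9}→2
  3 left: {7,8,9}→3
  4 left: {6,7,8,9}→3
  5 left: {5,6,7,8,9}→3
  6 left: {4,5,6,7,8,9}→3
  7 left: {3,4,5,6,7,8,9}→3
  8 left: {2,3,4,5,6,7,8,9}→3
  placing 0:u first → 3 extensions

3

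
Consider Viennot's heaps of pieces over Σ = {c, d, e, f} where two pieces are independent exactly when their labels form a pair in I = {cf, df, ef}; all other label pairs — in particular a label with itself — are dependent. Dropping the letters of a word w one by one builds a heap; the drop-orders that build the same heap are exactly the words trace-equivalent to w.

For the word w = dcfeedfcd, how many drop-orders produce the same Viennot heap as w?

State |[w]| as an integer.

36

drop 0:d onto floor
drop 1:c onto {0:d}
drop 2:f onto floor
drop 3:e onto {1:c}
drop 4:e onto {3:e}
drop 5:d onto {4:e}
drop 6:f onto {2:f}
drop 7:c onto {5:d}
drop 8:d onto {7:c}
ground layer = {0:d, 2:f}
drop-orders for the pieces not yet dropped (sum over which currently-grounded one goes next):
  1 to go: {6} 1  {8} 1
  2 to go: {2,6} 1  {6,8} 2  {7,8} 1
  3 to go: {2,6,8} 3  {5,7,8} 1  {6,7,8} 3
  4 to go: {2,6,7,8} 6  {4,5,7,8} 1  {5,6,7,8} 4
  5 to go: {2,5,6,7,8} 10  {3,4,5,7,8} 1  {4,5,6,7,8} 5
  6 to go: {1,3,4,5,7,8} 1  {2,4,5,6,7,8} 15  {3,4,5,6,7,8} 6
  7 to go: {0,1,3,4,5,7,8} 1  {1,3,4,5,6,7,8} 7  {2,3,4,5,6,7,8} 21
  if 0:d drops first: 28 orders
  if 2:f drops first: 8 orders
heap linearizations: 36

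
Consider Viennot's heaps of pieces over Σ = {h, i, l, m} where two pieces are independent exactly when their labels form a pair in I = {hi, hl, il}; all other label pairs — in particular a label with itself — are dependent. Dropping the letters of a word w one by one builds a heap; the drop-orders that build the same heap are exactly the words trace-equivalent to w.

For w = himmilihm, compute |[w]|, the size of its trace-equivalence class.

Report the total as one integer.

#0=h has no predecessor
#1=i has no predecessor
#2=m depends on [0:h, 1:i]
#3=m depends on [2:m]
#4=i depends on [3:m]
#5=l depends on [3:m]
#6=i depends on [4:i]
#7=h depends on [3:m]
#8=m depends on [5:l, 6:i, 7:h]
sources: [0:h, 1:i]
N(rest) = Σ N(rest − s) over sources s of rest; N(one piece) = 1:
  size 1 → [8]=1
  size 2 → [5,8]=1  [6,8]=1  [7,8]=1
  size 3 → [4,6,8]=1  [5,6,8]=2  [5,7,8]=2  [6,7,8]=2
  size 4 → [4,5,6,8]=3  [4,6,7,8]=3  [5,6,7,8]=6
  size 5 → [4,5,6,7,8]=12
  size 6 → [3,4,5,6,7,8]=12
  size 7 → [2,3,4,5,6,7,8]=12
  first=0(h) contributes 12
  first=1(i) contributes 12
|[w]| = 24

24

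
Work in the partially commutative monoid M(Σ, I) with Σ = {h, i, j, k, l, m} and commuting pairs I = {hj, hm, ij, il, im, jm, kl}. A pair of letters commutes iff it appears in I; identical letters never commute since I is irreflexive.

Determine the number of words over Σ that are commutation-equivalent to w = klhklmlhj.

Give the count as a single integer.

drop 0:k onto floor
drop 1:l onto floor
drop 2:h onto {0:k, 1:l}
drop 3:k onto {2:h}
drop 4:l onto {2:h}
drop 5:m onto {3:k, 4:l}
drop 6:l onto {5:m}
drop 7:h onto {6:l}
drop 8:j onto {6:l}
ground layer = {0:k, 1:l}
drop-orders for the pieces not yet dropped (sum over which currently-grounded one goes next):
  1 to go: {7} 1  {8} 1
  2 to go: {7,8} 2
  3 to go: {6,7,8} 2
  4 to go: {5,6,7,8} 2
  5 to go: {3,5,6,7,8} 2  {4,5,6,7,8} 2
  6 to go: {3,4,5,6,7,8} 4
  7 to go: {2,3,4,5,6,7,8} 4
  if 0:k drops first: 4 orders
  if 1:l drops first: 4 orders
heap linearizations: 8

8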